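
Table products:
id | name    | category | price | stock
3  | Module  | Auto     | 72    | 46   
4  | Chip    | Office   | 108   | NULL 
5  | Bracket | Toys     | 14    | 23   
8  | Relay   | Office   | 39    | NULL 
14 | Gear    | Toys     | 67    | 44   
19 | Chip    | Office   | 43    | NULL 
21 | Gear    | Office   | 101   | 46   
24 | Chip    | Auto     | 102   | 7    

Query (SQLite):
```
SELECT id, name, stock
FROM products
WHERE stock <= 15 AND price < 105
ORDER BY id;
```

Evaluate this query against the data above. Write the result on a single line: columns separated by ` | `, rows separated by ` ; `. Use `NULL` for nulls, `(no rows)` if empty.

stock <= 15: ids {24}
price < 105: ids {3, 5, 8, 14, 19, 21, 24}
Combine with AND.

24 | Chip | 7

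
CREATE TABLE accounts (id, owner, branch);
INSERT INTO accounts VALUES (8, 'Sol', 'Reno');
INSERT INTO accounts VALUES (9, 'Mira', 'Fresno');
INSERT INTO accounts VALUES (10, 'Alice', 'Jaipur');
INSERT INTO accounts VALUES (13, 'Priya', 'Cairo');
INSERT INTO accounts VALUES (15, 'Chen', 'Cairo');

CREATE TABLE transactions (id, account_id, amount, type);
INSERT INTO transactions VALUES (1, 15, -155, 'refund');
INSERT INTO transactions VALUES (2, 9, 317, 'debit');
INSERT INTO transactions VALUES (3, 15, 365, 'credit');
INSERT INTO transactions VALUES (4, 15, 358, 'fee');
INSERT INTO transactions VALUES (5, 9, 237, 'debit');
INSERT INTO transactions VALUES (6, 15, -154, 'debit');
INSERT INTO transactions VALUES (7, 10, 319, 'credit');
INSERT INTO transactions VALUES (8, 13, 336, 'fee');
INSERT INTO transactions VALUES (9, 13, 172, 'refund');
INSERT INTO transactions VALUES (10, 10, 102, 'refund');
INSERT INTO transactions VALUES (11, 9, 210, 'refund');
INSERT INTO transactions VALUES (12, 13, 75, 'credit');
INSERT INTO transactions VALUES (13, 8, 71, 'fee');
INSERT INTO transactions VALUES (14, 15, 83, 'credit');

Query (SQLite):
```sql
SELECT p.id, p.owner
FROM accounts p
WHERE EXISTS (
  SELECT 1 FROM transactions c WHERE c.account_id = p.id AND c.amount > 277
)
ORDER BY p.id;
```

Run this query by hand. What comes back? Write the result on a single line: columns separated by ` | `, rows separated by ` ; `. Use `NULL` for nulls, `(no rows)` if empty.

For each accounts row, check whether any transactions with matching account_id has amount > 277.
Keep rows where that is true.

9 | Mira ; 10 | Alice ; 13 | Priya ; 15 | Chen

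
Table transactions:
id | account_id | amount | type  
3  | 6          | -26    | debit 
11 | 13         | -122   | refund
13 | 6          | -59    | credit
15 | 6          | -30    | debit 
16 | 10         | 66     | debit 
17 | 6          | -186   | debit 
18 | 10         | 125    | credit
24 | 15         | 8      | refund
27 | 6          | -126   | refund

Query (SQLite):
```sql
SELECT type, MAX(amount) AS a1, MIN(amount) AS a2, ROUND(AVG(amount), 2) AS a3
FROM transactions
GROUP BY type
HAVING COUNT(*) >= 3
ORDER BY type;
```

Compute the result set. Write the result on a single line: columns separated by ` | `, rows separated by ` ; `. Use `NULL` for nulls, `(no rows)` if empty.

Group transactions by type.
Per group compute: MAX(amount), MIN(amount), ROUND(AVG(amount), 2).
HAVING: drop groups with fewer than 3 rows.
  credit: ids {13, 18} → MAX(amount)=125, MIN(amount)=-59, ROUND(AVG(amount), 2)=33
  debit: ids {3, 15, 16, 17} → MAX(amount)=66, MIN(amount)=-186, ROUND(AVG(amount), 2)=-44
  refund: ids {11, 24, 27} → MAX(amount)=8, MIN(amount)=-126, ROUND(AVG(amount), 2)=-80

debit | 66 | -186 | -44 ; refund | 8 | -126 | -80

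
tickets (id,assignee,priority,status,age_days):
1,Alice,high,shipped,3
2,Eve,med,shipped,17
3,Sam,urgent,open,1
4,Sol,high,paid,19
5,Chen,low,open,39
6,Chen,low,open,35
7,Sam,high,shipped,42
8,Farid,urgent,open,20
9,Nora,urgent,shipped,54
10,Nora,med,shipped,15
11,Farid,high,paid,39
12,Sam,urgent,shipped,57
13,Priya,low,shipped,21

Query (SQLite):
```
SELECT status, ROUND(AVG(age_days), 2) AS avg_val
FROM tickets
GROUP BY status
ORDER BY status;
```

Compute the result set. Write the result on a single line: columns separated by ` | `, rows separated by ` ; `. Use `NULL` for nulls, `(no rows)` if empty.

Partition tickets by status; compute ROUND(AVG(age_days), 2) within each group.
  open: ids {3, 5, 6, 8} → ROUND(AVG(age_days), 2)=23.75
  paid: ids {4, 11} → ROUND(AVG(age_days), 2)=29
  shipped: ids {1, 2, 7, 9, 10, 12, 13} → ROUND(AVG(age_days), 2)=29.86

open | 23.75 ; paid | 29 ; shipped | 29.86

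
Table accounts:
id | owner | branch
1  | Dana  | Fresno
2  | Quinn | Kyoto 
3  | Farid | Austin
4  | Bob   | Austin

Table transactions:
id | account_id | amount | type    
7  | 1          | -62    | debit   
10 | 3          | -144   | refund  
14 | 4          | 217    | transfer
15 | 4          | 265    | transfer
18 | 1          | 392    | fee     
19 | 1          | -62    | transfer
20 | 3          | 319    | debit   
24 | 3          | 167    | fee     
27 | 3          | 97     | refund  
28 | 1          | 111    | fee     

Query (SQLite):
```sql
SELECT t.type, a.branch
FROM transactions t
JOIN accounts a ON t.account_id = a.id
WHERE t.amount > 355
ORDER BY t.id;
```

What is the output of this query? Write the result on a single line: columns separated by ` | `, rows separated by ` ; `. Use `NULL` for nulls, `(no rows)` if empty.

fee | Fresno

Each transactions row matches the accounts row where account_id = accounts.id.
Then keep rows with t.amount > 355.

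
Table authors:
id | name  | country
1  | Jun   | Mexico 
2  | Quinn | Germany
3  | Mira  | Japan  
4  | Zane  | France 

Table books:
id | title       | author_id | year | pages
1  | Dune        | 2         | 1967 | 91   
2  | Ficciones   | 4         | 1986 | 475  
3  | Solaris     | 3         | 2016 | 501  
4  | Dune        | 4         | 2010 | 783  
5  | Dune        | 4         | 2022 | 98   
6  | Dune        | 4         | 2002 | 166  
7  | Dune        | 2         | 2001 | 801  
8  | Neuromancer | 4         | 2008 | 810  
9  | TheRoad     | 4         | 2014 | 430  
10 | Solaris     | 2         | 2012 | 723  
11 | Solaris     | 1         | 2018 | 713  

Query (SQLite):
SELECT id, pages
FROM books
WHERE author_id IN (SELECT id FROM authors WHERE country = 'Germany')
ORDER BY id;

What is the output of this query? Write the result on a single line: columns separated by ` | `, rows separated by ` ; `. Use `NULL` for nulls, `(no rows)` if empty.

Inner query: authors.id where country = 'Germany'.
Outer: keep books rows whose author_id is in that set.
Inner query → {2}

1 | 91 ; 7 | 801 ; 10 | 723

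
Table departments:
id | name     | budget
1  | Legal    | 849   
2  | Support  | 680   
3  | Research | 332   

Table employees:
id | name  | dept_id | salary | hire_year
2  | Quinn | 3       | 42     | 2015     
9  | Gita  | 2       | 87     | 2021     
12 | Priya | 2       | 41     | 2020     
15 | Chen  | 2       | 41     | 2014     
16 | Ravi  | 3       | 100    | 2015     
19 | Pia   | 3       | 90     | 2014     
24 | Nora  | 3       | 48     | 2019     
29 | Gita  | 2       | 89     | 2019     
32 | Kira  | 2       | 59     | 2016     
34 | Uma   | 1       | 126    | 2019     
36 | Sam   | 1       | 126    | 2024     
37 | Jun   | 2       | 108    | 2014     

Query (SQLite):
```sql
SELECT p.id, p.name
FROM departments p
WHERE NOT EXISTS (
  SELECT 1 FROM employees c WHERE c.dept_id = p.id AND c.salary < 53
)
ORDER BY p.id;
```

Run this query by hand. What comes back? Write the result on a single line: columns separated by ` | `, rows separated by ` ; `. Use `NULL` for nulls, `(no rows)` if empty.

For each departments row, check whether any employees with matching dept_id has salary < 53.
Keep rows where that is false.

1 | Legal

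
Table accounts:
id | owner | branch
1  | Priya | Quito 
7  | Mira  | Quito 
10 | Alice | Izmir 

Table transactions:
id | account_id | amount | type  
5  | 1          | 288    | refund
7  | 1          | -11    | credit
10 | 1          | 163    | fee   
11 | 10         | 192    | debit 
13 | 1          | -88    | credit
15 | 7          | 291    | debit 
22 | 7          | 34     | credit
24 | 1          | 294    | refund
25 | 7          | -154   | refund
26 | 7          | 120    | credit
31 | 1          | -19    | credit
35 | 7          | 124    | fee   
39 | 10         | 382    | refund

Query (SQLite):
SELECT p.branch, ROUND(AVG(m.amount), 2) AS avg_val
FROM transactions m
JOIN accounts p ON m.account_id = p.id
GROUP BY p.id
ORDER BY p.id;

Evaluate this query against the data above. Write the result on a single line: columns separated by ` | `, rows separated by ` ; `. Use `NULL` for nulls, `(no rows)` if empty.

Join each transactions row to its accounts via account_id.
Group joined rows by accounts.id; compute ROUND(AVG(m.amount), 2) per group.
  1: ids {5, 7, 10, 13, 24, 31} → ROUND(AVG(m.amount), 2)=104.5
  7: ids {15, 22, 25, 26, 35} → ROUND(AVG(m.amount), 2)=83
  10: ids {11, 39} → ROUND(AVG(m.amount), 2)=287

Quito | 104.5 ; Quito | 83 ; Izmir | 287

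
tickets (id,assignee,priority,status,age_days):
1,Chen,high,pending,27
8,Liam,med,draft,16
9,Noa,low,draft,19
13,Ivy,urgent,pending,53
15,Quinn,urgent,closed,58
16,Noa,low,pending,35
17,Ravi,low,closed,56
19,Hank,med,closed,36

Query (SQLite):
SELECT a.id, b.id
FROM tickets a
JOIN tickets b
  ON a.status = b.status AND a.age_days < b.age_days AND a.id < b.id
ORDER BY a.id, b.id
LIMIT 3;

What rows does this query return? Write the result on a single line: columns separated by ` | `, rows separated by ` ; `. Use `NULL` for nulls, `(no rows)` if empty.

1 | 13 ; 1 | 16 ; 8 | 9

Pairs (a,b) with same status, a.age_days < b.age_days, a.id < b.id.
status groups: closed:{15,17,19} draft:{8,9} pending:{1,13,16}
Ordered by (a.id, b.id); first 3.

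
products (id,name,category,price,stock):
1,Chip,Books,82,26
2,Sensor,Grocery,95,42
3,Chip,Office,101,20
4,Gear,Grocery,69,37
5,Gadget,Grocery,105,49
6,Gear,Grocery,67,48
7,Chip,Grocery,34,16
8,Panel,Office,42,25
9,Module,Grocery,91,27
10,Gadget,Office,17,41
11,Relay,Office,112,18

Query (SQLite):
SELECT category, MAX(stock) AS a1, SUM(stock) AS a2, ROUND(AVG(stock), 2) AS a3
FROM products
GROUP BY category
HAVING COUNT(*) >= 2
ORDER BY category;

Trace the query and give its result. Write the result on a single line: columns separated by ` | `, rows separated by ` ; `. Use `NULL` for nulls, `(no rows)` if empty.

Group products by category.
Per group compute: MAX(stock), SUM(stock), ROUND(AVG(stock), 2).
HAVING: drop groups with fewer than 2 rows.
  Books: ids {1} → MAX(stock)=26, SUM(stock)=26, ROUND(AVG(stock), 2)=26
  Grocery: ids {2, 4, 5, 6, 7, 9} → MAX(stock)=49, SUM(stock)=219, ROUND(AVG(stock), 2)=36.5
  Office: ids {3, 8, 10, 11} → MAX(stock)=41, SUM(stock)=104, ROUND(AVG(stock), 2)=26

Grocery | 49 | 219 | 36.5 ; Office | 41 | 104 | 26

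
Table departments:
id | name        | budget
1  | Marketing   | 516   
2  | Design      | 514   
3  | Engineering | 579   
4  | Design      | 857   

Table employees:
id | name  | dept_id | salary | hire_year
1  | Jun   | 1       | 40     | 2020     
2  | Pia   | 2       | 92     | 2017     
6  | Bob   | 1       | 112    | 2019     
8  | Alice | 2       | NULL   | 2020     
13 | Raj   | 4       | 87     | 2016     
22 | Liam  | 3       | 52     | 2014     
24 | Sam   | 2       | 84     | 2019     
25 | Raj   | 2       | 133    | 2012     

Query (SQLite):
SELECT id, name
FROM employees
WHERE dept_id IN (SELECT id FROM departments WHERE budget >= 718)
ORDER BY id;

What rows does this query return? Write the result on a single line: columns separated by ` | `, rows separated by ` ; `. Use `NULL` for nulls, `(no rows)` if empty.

13 | Raj

Inner query: departments.id where budget >= 718.
Outer: keep employees rows whose dept_id is in that set.
Inner query → {4}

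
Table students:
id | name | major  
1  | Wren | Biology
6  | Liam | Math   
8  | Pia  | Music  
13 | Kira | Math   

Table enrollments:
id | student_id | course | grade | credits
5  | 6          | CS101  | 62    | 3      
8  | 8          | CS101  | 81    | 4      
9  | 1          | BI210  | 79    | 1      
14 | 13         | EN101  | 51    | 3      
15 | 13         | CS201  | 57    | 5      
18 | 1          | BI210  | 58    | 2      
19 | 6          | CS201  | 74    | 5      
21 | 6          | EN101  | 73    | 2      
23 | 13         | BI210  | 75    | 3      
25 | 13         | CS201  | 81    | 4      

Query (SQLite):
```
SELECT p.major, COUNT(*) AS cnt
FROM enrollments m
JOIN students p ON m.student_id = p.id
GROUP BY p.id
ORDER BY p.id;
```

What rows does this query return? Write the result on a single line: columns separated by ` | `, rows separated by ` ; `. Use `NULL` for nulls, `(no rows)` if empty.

Biology | 2 ; Math | 3 ; Music | 1 ; Math | 4

Join each enrollments row to its students via student_id.
Group joined rows by students.id; compute COUNT(*) per group.
  1: ids {9, 18} → COUNT(*)=2
  6: ids {5, 19, 21} → COUNT(*)=3
  8: ids {8} → COUNT(*)=1
  13: ids {14, 15, 23, 25} → COUNT(*)=4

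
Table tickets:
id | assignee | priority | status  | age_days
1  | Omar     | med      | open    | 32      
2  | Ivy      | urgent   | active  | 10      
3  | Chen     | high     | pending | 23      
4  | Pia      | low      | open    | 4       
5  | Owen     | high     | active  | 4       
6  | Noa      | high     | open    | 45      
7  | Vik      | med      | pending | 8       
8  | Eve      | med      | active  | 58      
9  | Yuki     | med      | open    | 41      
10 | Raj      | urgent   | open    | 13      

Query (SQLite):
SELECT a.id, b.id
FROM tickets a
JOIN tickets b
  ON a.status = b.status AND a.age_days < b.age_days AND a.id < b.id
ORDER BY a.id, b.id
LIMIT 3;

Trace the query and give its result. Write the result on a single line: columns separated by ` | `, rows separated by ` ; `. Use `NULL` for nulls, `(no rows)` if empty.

1 | 6 ; 1 | 9 ; 2 | 8

Pairs (a,b) with same status, a.age_days < b.age_days, a.id < b.id.
status groups: active:{2,5,8} open:{1,4,6,9,10} pending:{3,7}
Ordered by (a.id, b.id); first 3.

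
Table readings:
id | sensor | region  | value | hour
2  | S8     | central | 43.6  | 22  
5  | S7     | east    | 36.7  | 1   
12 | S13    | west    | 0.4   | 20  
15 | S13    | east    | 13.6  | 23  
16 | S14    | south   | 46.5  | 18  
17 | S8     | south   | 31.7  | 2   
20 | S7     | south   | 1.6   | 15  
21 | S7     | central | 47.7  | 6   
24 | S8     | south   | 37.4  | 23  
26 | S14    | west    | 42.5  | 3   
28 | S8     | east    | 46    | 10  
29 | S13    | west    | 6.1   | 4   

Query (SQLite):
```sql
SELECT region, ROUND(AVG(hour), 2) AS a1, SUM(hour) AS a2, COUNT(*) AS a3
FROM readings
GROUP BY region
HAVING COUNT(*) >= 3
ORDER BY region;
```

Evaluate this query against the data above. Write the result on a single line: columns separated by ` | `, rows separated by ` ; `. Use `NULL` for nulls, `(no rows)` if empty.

east | 11.33 | 34 | 3 ; south | 14.5 | 58 | 4 ; west | 9 | 27 | 3

Group readings by region.
Per group compute: ROUND(AVG(hour), 2), SUM(hour), COUNT(*).
HAVING: drop groups with fewer than 3 rows.
  central: ids {2, 21} → ROUND(AVG(hour), 2)=14, SUM(hour)=28, COUNT(*)=2
  east: ids {5, 15, 28} → ROUND(AVG(hour), 2)=11.33, SUM(hour)=34, COUNT(*)=3
  south: ids {16, 17, 20, 24} → ROUND(AVG(hour), 2)=14.5, SUM(hour)=58, COUNT(*)=4
  west: ids {12, 26, 29} → ROUND(AVG(hour), 2)=9, SUM(hour)=27, COUNT(*)=3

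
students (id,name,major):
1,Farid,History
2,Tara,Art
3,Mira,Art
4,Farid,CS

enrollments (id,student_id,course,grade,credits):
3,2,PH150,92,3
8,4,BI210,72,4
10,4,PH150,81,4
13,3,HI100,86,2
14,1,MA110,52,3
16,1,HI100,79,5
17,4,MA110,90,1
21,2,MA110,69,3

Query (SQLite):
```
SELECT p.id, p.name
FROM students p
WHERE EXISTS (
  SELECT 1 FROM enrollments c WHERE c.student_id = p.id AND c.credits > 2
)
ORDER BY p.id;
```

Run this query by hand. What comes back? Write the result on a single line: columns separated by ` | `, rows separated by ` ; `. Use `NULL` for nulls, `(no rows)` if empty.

1 | Farid ; 2 | Tara ; 4 | Farid

For each students row, check whether any enrollments with matching student_id has credits > 2.
Keep rows where that is true.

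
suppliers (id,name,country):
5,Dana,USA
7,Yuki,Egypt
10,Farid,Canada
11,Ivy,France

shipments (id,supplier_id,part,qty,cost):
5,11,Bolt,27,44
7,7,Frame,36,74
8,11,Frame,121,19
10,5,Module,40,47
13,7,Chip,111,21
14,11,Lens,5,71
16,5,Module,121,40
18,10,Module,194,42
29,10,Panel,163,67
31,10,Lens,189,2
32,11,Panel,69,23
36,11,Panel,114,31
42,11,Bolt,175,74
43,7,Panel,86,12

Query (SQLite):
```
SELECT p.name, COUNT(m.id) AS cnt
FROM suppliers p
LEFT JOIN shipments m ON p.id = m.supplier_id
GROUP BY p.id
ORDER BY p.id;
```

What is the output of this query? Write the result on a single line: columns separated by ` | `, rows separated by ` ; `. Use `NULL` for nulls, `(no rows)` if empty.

Dana | 2 ; Yuki | 3 ; Farid | 3 ; Ivy | 6

LEFT JOIN keeps every suppliers row; unmatched ones get NULL for shipments columns.
Group by suppliers.id and compute COUNT(m.id). COUNT(col) of an all-NULL group is 0.
  5: ids {10, 16} → COUNT(m.id)=2
  7: ids {7, 13, 43} → COUNT(m.id)=3
  10: ids {18, 29, 31} → COUNT(m.id)=3
  11: ids {5, 8, 14, 32, 36, 42} → COUNT(m.id)=6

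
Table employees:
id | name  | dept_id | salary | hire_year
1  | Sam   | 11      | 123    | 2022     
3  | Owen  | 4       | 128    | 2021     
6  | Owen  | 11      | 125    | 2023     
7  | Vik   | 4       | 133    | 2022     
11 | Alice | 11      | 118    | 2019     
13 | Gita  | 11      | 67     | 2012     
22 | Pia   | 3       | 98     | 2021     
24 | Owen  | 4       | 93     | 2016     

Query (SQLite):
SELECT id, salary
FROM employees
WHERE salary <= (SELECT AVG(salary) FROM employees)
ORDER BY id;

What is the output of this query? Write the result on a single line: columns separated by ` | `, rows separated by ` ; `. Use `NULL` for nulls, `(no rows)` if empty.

Scalar subquery: AVG(salary) over all employees rows = 110.625.
Keep rows where salary <= that value.

13 | 67 ; 22 | 98 ; 24 | 93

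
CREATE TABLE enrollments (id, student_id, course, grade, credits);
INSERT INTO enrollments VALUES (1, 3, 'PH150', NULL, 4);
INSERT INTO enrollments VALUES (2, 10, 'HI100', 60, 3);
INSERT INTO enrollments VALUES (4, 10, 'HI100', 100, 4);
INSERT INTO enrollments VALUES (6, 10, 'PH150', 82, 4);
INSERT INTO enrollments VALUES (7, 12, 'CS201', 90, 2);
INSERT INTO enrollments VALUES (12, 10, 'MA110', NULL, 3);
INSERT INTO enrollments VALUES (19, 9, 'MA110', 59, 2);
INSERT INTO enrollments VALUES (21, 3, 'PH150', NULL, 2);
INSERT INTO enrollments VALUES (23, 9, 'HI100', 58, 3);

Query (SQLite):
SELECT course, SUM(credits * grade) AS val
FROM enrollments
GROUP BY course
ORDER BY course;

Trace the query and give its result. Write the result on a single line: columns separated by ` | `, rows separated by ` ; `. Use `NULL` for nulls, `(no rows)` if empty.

For each row compute credits * grade.
Group by course; take SUM of the expression per group.
  CS201: ids {7} → SUM(credits * grade)=180
  HI100: ids {2, 4, 23} → SUM(credits * grade)=754
  MA110: ids {12, 19} → SUM(credits * grade)=118
  PH150: ids {1, 6, 21} → SUM(credits * grade)=328

CS201 | 180 ; HI100 | 754 ; MA110 | 118 ; PH150 | 328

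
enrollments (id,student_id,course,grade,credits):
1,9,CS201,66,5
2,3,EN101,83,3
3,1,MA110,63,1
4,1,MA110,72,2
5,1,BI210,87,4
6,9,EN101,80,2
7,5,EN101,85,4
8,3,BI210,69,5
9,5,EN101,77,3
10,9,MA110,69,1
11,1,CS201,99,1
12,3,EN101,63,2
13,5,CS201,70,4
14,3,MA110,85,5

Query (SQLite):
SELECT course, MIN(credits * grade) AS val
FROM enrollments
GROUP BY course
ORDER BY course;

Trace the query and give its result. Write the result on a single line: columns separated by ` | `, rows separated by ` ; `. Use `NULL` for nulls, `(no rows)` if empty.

For each row compute credits * grade.
Group by course; take MIN of the expression per group.
  BI210: ids {5, 8} → MIN(credits * grade)=345
  CS201: ids {1, 11, 13} → MIN(credits * grade)=99
  EN101: ids {2, 6, 7, 9, 12} → MIN(credits * grade)=126
  MA110: ids {3, 4, 10, 14} → MIN(credits * grade)=63

BI210 | 345 ; CS201 | 99 ; EN101 | 126 ; MA110 | 63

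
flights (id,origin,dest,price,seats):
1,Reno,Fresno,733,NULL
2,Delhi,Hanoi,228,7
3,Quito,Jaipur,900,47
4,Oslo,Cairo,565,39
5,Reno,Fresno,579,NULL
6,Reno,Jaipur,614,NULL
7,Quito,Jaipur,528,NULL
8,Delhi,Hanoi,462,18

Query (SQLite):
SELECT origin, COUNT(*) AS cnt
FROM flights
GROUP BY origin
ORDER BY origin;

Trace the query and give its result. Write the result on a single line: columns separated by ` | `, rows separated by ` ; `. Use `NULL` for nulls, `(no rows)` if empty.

Delhi | 2 ; Oslo | 1 ; Quito | 2 ; Reno | 3

Partition flights by origin; compute COUNT(*) within each group.
  Delhi: ids {2, 8} → COUNT(*)=2
  Oslo: ids {4} → COUNT(*)=1
  Quito: ids {3, 7} → COUNT(*)=2
  Reno: ids {1, 5, 6} → COUNT(*)=3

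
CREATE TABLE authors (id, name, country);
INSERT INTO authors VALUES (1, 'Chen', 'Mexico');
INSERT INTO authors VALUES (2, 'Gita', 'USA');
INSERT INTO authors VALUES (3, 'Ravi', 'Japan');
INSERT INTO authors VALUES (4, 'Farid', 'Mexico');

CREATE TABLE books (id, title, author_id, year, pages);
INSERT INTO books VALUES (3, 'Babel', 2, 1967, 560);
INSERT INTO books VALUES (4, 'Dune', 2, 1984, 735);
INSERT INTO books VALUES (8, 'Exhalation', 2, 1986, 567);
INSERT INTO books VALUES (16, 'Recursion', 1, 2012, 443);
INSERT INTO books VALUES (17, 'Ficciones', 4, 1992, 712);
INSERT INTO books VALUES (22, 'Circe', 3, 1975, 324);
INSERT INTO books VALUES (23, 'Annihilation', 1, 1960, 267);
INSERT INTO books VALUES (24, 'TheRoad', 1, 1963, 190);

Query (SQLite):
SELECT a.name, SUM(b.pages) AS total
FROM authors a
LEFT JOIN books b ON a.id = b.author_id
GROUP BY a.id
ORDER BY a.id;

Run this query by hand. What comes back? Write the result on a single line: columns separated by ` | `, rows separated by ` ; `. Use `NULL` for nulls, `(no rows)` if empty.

Chen | 900 ; Gita | 1862 ; Ravi | 324 ; Farid | 712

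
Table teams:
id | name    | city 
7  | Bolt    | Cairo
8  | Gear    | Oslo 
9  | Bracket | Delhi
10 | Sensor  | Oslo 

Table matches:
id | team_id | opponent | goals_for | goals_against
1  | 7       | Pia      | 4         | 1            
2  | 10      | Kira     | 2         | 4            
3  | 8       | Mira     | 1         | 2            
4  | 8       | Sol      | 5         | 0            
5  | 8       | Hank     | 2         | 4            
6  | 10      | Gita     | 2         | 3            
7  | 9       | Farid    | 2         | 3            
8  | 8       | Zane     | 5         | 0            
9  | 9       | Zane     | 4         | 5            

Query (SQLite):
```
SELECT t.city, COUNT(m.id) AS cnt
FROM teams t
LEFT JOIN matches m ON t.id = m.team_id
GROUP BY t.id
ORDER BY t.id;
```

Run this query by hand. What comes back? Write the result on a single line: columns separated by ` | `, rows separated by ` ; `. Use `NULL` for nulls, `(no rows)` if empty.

Cairo | 1 ; Oslo | 4 ; Delhi | 2 ; Oslo | 2

LEFT JOIN keeps every teams row; unmatched ones get NULL for matches columns.
Group by teams.id and compute COUNT(m.id). COUNT(col) of an all-NULL group is 0.
  7: ids {1} → COUNT(m.id)=1
  8: ids {3, 4, 5, 8} → COUNT(m.id)=4
  9: ids {7, 9} → COUNT(m.id)=2
  10: ids {2, 6} → COUNT(m.id)=2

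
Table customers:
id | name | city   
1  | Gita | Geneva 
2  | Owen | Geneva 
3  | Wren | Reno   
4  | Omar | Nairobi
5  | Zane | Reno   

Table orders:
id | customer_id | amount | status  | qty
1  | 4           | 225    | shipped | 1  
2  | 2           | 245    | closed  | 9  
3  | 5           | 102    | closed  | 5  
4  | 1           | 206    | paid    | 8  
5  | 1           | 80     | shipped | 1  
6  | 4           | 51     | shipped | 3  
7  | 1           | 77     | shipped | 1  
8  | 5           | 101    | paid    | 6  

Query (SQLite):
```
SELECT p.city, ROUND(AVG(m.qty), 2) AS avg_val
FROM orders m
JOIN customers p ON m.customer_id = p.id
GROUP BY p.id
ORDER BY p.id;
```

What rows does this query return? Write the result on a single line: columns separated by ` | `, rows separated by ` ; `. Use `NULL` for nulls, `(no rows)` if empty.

Join each orders row to its customers via customer_id.
Group joined rows by customers.id; compute ROUND(AVG(m.qty), 2) per group.
  1: ids {4, 5, 7} → ROUND(AVG(m.qty), 2)=3.33
  2: ids {2} → ROUND(AVG(m.qty), 2)=9
  4: ids {1, 6} → ROUND(AVG(m.qty), 2)=2
  5: ids {3, 8} → ROUND(AVG(m.qty), 2)=5.5

Geneva | 3.33 ; Geneva | 9 ; Nairobi | 2 ; Reno | 5.5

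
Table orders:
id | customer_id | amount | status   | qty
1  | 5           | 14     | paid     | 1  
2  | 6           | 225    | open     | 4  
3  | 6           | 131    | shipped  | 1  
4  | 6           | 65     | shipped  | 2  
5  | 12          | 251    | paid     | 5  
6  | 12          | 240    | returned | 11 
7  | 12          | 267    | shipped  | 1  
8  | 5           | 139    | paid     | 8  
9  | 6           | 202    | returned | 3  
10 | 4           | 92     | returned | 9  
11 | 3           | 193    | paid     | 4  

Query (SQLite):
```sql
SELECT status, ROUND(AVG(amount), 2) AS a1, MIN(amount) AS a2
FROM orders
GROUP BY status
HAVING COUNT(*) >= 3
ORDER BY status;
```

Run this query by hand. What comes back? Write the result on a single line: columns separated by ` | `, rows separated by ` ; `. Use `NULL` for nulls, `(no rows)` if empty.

paid | 149.25 | 14 ; returned | 178 | 92 ; shipped | 154.33 | 65

Group orders by status.
Per group compute: ROUND(AVG(amount), 2), MIN(amount).
HAVING: drop groups with fewer than 3 rows.
  open: ids {2} → ROUND(AVG(amount), 2)=225, MIN(amount)=225
  paid: ids {1, 5, 8, 11} → ROUND(AVG(amount), 2)=149.25, MIN(amount)=14
  returned: ids {6, 9, 10} → ROUND(AVG(amount), 2)=178, MIN(amount)=92
  shipped: ids {3, 4, 7} → ROUND(AVG(amount), 2)=154.33, MIN(amount)=65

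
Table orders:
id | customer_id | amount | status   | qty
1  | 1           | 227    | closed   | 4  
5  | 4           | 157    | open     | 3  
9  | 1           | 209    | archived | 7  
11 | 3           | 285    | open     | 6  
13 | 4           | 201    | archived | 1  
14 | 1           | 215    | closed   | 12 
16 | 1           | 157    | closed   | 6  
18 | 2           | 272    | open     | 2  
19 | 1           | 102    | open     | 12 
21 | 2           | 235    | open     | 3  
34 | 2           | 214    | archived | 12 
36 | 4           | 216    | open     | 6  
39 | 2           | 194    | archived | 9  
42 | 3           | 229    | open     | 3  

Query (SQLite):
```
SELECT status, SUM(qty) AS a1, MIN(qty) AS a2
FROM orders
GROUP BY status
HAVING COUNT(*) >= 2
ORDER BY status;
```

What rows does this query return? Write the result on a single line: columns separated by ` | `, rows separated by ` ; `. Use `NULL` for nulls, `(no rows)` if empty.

archived | 29 | 1 ; closed | 22 | 4 ; open | 35 | 2

Group orders by status.
Per group compute: SUM(qty), MIN(qty).
HAVING: drop groups with fewer than 2 rows.
  archived: ids {9, 13, 34, 39} → SUM(qty)=29, MIN(qty)=1
  closed: ids {1, 14, 16} → SUM(qty)=22, MIN(qty)=4
  open: ids {5, 11, 18, 19, 21, 36, 42} → SUM(qty)=35, MIN(qty)=2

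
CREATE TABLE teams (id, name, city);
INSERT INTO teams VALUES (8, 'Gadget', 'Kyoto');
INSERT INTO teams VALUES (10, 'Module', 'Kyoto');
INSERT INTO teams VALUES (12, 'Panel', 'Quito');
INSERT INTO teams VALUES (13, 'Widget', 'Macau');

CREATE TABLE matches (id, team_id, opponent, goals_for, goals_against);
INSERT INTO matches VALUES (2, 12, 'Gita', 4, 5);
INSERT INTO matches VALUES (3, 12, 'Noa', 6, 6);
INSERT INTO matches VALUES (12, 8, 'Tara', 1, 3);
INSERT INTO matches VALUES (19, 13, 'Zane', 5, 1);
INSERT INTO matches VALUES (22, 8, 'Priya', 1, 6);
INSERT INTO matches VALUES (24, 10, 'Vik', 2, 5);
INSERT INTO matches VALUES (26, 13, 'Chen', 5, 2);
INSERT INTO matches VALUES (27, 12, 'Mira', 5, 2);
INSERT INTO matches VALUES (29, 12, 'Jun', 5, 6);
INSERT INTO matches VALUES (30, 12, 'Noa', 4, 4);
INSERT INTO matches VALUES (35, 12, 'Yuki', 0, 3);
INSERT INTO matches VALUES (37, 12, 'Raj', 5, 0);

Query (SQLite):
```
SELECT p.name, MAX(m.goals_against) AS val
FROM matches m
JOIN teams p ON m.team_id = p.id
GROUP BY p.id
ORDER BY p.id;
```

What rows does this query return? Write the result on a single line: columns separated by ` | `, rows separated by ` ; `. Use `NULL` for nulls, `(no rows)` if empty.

Join each matches row to its teams via team_id.
Group joined rows by teams.id; compute MAX(m.goals_against) per group.
  8: ids {12, 22} → MAX(m.goals_against)=6
  10: ids {24} → MAX(m.goals_against)=5
  12: ids {2, 3, 27, 29, 30, 35, 37} → MAX(m.goals_against)=6
  13: ids {19, 26} → MAX(m.goals_against)=2

Gadget | 6 ; Module | 5 ; Panel | 6 ; Widget | 2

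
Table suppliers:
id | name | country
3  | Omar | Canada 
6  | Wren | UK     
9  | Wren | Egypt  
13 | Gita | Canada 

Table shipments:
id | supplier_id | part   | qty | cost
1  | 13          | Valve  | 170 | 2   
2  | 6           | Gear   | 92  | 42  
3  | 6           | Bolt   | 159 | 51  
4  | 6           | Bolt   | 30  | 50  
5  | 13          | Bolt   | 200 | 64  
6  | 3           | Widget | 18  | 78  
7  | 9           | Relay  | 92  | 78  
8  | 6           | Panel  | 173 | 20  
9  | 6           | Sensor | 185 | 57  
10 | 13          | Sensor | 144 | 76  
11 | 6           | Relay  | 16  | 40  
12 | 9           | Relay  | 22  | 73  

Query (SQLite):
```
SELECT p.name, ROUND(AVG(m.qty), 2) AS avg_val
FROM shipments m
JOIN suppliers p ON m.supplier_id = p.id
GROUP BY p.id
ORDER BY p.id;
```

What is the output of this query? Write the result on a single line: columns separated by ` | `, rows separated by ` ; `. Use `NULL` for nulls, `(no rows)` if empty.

Omar | 18 ; Wren | 109.17 ; Wren | 57 ; Gita | 171.33

Join each shipments row to its suppliers via supplier_id.
Group joined rows by suppliers.id; compute ROUND(AVG(m.qty), 2) per group.
  3: ids {6} → ROUND(AVG(m.qty), 2)=18
  6: ids {2, 3, 4, 8, 9, 11} → ROUND(AVG(m.qty), 2)=109.17
  9: ids {7, 12} → ROUND(AVG(m.qty), 2)=57
  13: ids {1, 5, 10} → ROUND(AVG(m.qty), 2)=171.33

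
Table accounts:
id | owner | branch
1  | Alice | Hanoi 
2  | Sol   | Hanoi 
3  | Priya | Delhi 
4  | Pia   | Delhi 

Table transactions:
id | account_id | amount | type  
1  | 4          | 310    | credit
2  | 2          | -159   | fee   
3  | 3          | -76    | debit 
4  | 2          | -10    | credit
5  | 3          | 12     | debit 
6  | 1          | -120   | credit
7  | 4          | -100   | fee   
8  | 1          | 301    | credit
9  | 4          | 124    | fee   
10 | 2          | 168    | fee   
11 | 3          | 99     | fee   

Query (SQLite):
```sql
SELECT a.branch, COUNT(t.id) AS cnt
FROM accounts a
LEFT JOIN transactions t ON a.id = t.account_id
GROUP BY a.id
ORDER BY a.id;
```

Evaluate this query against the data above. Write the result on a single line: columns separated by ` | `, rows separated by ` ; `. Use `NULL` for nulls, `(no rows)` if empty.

LEFT JOIN keeps every accounts row; unmatched ones get NULL for transactions columns.
Group by accounts.id and compute COUNT(t.id). COUNT(col) of an all-NULL group is 0.
  1: ids {6, 8} → COUNT(t.id)=2
  2: ids {2, 4, 10} → COUNT(t.id)=3
  3: ids {3, 5, 11} → COUNT(t.id)=3
  4: ids {1, 7, 9} → COUNT(t.id)=3

Hanoi | 2 ; Hanoi | 3 ; Delhi | 3 ; Delhi | 3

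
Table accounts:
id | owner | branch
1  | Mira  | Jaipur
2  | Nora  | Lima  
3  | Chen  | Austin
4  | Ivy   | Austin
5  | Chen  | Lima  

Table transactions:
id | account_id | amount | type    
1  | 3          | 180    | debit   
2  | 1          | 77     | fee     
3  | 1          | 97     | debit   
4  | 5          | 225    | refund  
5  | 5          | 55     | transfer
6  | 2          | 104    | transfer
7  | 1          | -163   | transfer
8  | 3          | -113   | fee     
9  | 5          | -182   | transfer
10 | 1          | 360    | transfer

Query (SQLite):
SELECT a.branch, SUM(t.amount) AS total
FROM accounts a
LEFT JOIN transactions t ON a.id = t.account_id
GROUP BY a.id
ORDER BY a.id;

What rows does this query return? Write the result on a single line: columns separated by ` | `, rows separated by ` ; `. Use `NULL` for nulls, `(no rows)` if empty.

Jaipur | 371 ; Lima | 104 ; Austin | 67 ; Austin | NULL ; Lima | 98

LEFT JOIN keeps every accounts row; unmatched ones get NULL for transactions columns.
Group by accounts.id and compute SUM(t.amount). SUM over an all-NULL group is NULL.
  1: ids {2, 3, 7, 10} → SUM(t.amount)=371
  2: ids {6} → SUM(t.amount)=104
  3: ids {1, 8} → SUM(t.amount)=67
  4: ids {—} → SUM(t.amount)=NULL
  5: ids {4, 5, 9} → SUM(t.amount)=98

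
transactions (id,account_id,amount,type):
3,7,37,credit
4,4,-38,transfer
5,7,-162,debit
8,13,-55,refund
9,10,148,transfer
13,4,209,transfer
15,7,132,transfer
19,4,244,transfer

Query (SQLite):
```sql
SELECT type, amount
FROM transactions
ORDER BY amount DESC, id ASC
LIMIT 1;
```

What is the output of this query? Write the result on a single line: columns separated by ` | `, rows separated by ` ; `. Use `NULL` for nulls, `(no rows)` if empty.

transfer | 244

Sort by amount desc, tiebreak id asc: (244, id=19), (209, id=13), (148, id=9), (132, id=15) …. Take first 1.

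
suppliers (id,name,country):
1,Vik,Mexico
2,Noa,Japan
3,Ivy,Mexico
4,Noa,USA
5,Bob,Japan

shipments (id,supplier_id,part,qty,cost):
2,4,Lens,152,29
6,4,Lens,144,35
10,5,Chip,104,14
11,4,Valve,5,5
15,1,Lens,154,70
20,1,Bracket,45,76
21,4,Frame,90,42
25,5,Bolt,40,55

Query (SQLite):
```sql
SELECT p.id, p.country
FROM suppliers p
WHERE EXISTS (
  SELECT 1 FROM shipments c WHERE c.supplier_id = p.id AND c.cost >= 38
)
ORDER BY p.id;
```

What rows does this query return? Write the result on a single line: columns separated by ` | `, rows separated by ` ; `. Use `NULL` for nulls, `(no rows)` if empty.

1 | Mexico ; 4 | USA ; 5 | Japan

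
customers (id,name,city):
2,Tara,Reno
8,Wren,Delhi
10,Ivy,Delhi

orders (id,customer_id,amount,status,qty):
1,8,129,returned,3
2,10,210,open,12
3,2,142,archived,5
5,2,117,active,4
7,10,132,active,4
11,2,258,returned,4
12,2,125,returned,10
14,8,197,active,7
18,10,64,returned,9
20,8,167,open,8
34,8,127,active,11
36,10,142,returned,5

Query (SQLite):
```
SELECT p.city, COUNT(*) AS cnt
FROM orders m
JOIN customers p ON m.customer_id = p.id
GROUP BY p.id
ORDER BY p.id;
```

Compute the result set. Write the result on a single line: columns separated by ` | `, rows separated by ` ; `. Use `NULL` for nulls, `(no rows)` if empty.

Reno | 4 ; Delhi | 4 ; Delhi | 4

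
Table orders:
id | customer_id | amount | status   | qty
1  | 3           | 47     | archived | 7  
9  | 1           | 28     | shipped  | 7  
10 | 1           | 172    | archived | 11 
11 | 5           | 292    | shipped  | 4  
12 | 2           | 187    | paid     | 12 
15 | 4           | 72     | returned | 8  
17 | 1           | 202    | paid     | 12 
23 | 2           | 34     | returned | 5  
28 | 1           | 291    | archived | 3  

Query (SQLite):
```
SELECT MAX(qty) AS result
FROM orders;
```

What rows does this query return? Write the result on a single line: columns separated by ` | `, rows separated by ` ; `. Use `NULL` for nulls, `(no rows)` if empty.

12

All qty values: [7, 7, 11, 4, 12, 8, 12, 5, 3].
MAX of non-NULL values = 12.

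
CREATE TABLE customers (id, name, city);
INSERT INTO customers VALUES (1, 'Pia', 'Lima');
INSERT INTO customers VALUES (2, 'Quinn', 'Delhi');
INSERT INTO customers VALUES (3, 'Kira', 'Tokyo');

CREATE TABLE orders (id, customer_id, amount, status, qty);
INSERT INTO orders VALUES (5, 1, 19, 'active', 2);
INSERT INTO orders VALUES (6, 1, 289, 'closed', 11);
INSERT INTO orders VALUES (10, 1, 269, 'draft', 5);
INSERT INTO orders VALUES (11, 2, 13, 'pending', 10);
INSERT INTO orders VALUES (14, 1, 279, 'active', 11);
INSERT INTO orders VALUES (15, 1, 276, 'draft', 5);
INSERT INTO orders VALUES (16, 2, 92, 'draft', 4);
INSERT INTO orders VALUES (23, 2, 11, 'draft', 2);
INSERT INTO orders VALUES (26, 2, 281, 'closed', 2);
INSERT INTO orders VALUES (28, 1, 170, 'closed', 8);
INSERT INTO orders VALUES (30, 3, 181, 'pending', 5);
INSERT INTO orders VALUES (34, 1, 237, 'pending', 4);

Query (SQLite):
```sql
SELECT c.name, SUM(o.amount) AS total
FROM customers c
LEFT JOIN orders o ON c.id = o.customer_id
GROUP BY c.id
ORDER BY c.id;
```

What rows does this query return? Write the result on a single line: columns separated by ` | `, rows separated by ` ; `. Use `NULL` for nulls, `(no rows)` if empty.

LEFT JOIN keeps every customers row; unmatched ones get NULL for orders columns.
Group by customers.id and compute SUM(o.amount). SUM over an all-NULL group is NULL.
  1: ids {5, 6, 10, 14, 15, 28, 34} → SUM(o.amount)=1539
  2: ids {11, 16, 23, 26} → SUM(o.amount)=397
  3: ids {30} → SUM(o.amount)=181

Pia | 1539 ; Quinn | 397 ; Kira | 181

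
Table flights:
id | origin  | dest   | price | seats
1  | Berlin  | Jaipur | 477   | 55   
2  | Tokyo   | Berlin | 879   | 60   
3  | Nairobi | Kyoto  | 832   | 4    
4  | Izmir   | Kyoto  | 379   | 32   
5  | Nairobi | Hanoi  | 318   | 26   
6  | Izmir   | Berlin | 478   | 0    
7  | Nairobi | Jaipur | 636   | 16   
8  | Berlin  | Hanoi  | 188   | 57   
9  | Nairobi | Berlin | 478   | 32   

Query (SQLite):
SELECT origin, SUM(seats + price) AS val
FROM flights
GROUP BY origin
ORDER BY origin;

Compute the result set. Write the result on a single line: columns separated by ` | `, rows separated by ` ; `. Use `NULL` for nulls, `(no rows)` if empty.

Berlin | 777 ; Izmir | 889 ; Nairobi | 2342 ; Tokyo | 939

For each row compute seats + price.
Group by origin; take SUM of the expression per group.
  Berlin: ids {1, 8} → SUM(seats + price)=777
  Izmir: ids {4, 6} → SUM(seats + price)=889
  Nairobi: ids {3, 5, 7, 9} → SUM(seats + price)=2342
  Tokyo: ids {2} → SUM(seats + price)=939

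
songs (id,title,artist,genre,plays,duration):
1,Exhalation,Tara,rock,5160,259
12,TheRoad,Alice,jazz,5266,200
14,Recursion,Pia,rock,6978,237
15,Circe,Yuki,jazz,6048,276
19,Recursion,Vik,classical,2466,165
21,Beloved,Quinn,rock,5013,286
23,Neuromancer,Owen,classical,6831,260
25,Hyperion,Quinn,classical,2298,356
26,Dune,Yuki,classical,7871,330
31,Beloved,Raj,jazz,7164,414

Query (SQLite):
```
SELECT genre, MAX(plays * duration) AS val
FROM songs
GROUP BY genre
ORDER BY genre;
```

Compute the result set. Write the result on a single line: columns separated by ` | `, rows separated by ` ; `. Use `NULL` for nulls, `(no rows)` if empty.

classical | 2597430 ; jazz | 2965896 ; rock | 1653786

For each row compute plays * duration.
Group by genre; take MAX of the expression per group.
  classical: ids {19, 23, 25, 26} → MAX(plays * duration)=2597430
  jazz: ids {12, 15, 31} → MAX(plays * duration)=2965896
  rock: ids {1, 14, 21} → MAX(plays * duration)=1653786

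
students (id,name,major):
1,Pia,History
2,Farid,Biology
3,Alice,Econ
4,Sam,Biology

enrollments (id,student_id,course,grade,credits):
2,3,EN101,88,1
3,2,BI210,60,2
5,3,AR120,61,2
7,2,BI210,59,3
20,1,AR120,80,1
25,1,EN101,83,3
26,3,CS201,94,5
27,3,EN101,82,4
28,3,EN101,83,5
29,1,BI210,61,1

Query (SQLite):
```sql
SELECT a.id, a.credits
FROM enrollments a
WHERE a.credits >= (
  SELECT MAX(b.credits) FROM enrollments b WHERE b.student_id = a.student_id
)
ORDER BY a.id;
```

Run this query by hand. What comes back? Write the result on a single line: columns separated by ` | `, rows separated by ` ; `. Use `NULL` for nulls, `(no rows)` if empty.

7 | 3 ; 25 | 3 ; 26 | 5 ; 28 | 5

For each enrollments row a, compute MAX(credits) over rows sharing a.student_id.
Keep row a if a.credits >= that per-group MAX.
  student_id=1: MAX(credits) = 3
  student_id=2: MAX(credits) = 3
  student_id=3: MAX(credits) = 5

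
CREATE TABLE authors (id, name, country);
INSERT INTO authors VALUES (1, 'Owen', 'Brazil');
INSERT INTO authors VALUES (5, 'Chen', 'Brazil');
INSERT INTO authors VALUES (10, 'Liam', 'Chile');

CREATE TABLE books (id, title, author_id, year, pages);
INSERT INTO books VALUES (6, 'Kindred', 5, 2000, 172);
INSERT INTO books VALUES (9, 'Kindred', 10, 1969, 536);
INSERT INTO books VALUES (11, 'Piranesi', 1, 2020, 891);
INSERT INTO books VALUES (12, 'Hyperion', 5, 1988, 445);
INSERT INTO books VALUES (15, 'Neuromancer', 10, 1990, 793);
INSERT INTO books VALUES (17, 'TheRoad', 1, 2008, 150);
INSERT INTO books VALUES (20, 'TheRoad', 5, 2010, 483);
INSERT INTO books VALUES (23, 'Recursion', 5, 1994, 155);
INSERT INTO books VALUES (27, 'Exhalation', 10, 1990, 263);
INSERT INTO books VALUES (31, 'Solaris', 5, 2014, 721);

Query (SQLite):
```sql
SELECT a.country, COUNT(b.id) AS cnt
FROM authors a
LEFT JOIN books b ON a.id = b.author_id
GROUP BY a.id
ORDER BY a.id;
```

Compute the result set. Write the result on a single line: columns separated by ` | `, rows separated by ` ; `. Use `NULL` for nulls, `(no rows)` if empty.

LEFT JOIN keeps every authors row; unmatched ones get NULL for books columns.
Group by authors.id and compute COUNT(b.id). COUNT(col) of an all-NULL group is 0.
  1: ids {11, 17} → COUNT(b.id)=2
  5: ids {6, 12, 20, 23, 31} → COUNT(b.id)=5
  10: ids {9, 15, 27} → COUNT(b.id)=3

Brazil | 2 ; Brazil | 5 ; Chile | 3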